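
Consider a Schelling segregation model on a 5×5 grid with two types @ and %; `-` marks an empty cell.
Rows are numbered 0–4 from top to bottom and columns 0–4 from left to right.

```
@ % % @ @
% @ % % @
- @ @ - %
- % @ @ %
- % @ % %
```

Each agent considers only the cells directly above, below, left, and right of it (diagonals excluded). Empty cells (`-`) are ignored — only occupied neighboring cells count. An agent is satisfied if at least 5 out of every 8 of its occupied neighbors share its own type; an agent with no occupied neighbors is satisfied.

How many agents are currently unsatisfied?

Row 0: (0,0)@ 0/2 unhappy · (0,1)% 1/3 unhappy · (0,2)% 2/3 ok · (0,3)@ 1/3 unhappy · (0,4)@ 2/2 ok
Row 1: (1,0)% 0/2 unhappy · (1,1)@ 1/4 unhappy · (1,2)% 2/4 unhappy · (1,3)% 1/3 unhappy · (1,4)@ 1/3 unhappy
Row 2: (2,1)@ 2/3 ok · (2,2)@ 2/3 ok · (2,4)% 1/2 unhappy
Row 3: (3,1)% 1/3 unhappy · (3,2)@ 3/4 ok · (3,3)@ 1/3 unhappy · (3,4)% 2/3 ok
Row 4: (4,1)% 1/2 unhappy · (4,2)@ 1/3 unhappy · (4,3)% 1/3 unhappy · (4,4)% 2/2 ok
Unsatisfied: (0,0), (0,1), (0,3), (1,0), (1,1), (1,2), (1,3), (1,4), (2,4), (3,1), (3,3), (4,1), (4,2), (4,3) — 14 in total.

14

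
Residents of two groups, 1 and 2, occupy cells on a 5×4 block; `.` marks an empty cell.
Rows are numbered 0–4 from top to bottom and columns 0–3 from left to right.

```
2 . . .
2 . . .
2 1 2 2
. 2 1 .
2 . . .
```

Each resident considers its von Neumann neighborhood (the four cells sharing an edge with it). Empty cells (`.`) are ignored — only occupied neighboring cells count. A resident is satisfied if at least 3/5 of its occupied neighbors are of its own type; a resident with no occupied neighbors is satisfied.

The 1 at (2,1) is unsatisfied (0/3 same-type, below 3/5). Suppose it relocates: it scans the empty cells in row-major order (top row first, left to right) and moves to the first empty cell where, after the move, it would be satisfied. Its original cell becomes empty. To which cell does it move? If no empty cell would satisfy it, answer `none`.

Vacating (2,1). Empty cells in order:
  (0,1): 0/1 same-type → still unsatisfied.
  (0,2): 0/0 same-type → satisfied — stop here.

(0,2)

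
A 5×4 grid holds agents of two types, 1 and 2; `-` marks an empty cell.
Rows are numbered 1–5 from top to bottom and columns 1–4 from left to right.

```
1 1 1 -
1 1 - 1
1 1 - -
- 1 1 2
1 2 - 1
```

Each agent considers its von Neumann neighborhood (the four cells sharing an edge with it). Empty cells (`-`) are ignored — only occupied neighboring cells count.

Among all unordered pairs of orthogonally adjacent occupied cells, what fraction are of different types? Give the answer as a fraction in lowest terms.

Scan each occupied cell's neighbors to the right and below so each pair is counted once.
From row 1: 0 unlike of 4 pairs (running 0/4).
From row 2: 0 unlike of 3 pairs (running 0/7).
From row 3: 0 unlike of 2 pairs (running 0/9).
From row 4: 3 unlike of 4 pairs (running 3/13).
From row 5: 1 unlike of 1 pairs (running 4/14).
Total adjacent occupied pairs: 14; unlike-type pairs: 4.
4/14 reduces to 2/7.

2/7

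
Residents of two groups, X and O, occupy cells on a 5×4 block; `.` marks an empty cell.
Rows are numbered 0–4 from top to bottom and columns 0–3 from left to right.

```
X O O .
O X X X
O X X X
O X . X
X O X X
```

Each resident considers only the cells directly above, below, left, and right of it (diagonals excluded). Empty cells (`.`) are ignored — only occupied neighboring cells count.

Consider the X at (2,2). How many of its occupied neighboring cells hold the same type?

3

Occupied neighbors of (2,2): (1,2)=X, (2,1)=X, (2,3)=X.
Same type (X): 3 of 3.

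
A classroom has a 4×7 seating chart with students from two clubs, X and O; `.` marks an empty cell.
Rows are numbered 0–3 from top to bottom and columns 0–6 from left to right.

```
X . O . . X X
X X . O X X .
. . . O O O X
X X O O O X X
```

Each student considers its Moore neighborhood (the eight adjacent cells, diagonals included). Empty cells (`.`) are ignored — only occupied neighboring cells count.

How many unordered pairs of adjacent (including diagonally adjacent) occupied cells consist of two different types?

Scan each occupied cell's neighbors to the right and below (and the two forward diagonals) so each pair is counted once.
Row 0: X(0,0)–X(1,0)= X(0,0)–X(1,1)= O(0,2)–O(1,3)= O(0,2)–X(1,1)≠ X(0,5)–X(0,6)= X(0,5)–X(1,5)= X(0,5)–X(1,4)= X(0,6)–X(1,5)=  → 1/8 unlike.
Row 1: X(1,0)–X(1,1)= O(1,3)–X(1,4)≠ O(1,3)–O(2,3)= O(1,3)–O(2,4)= X(1,4)–X(1,5)= X(1,4)–O(2,4)≠ X(1,4)–O(2,5)≠ X(1,4)–O(2,3)≠ X(1,5)–O(2,5)≠ X(1,5)–X(2,6)= X(1,5)–O(2,4)≠  → 6/11 unlike.
Row 2: O(2,3)–O(2,4)= O(2,3)–O(3,3)= O(2,3)–O(3,4)= O(2,3)–O(3,2)= O(2,4)–O(2,5)= O(2,4)–O(3,4)= O(2,4)–X(3,5)≠ O(2,4)–O(3,3)= O(2,5)–X(2,6)≠ O(2,5)–X(3,5)≠ O(2,5)–X(3,6)≠ O(2,5)–O(3,4)= X(2,6)–X(3,6)= X(2,6)–X(3,5)=  → 4/14 unlike.
Row 3: X(3,0)–X(3,1)= X(3,1)–O(3,2)≠ O(3,2)–O(3,3)= O(3,3)–O(3,4)= O(3,4)–X(3,5)≠ X(3,5)–X(3,6)=  → 2/6 unlike.
Total adjacent occupied pairs: 39; unlike-type pairs: 13.

13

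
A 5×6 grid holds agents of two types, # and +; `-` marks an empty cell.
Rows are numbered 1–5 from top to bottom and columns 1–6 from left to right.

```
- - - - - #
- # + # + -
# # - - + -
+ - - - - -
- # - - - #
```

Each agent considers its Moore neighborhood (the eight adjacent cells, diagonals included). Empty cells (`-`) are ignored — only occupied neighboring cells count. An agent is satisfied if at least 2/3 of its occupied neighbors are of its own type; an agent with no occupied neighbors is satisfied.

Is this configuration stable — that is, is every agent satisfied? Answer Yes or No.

(1,6)# 0/1 ✗
(2,2)# 2/3 ✓
(2,3)+ 0/3 ✗
(2,4)# 0/3 ✗
(2,5)+ 1/3 ✗
(3,1)# 2/3 ✓
(3,2)# 2/4 ✗
(3,5)+ 1/2 ✗
(4,1)+ 0/3 ✗
(5,2)# 0/1 ✗
(5,6)# 0/0 ✓
For instance (1,6) has only 0/1 same-type neighbors, below 2/3.

No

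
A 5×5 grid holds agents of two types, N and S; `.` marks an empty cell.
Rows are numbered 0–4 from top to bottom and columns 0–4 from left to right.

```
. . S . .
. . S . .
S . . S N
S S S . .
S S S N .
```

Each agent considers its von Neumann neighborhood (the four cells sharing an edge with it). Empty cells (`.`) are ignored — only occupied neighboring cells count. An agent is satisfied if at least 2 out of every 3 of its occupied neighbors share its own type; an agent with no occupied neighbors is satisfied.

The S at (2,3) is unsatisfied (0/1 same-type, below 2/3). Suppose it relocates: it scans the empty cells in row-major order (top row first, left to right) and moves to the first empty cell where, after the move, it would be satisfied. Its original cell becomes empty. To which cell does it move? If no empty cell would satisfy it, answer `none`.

Vacating (2,3). Empty cells in order:
  (0,0): 0/0 same-type → satisfied — stop here.

(0,0)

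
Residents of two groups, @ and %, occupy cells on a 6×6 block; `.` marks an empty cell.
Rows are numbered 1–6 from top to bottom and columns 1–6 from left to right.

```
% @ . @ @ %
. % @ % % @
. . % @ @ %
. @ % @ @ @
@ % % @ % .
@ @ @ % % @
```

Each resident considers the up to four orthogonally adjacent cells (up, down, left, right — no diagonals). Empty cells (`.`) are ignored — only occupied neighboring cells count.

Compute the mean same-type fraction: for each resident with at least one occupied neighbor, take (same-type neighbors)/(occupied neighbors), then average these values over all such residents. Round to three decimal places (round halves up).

(1,1)% 0/1
(1,2)@ 0/2
(1,4)@ 1/2
(1,5)@ 1/3
(1,6)% 0/2
(2,2)% 0/2
(2,3)@ 0/3
(2,4)% 1/4
(2,5)% 1/4
(2,6)@ 0/3
(3,3)% 1/3
(3,4)@ 2/4
(3,5)@ 2/4
(3,6)% 0/3
(4,2)@ 0/2
(4,3)% 2/4
(4,4)@ 3/4
(4,5)@ 3/4
(4,6)@ 1/2
(5,1)@ 1/2
(5,2)% 1/4
(5,3)% 2/4
(5,4)@ 1/4
(5,5)% 1/3
(6,1)@ 2/2
(6,2)@ 2/3
(6,3)@ 1/3
(6,4)% 1/3
(6,5)% 2/3
(6,6)@ 0/1
Sum over 30 residents: 0/1 + 0/2 + 1/2 + 1/3 + 0/2 + 0/2 + 0/3 + 1/4 + 1/4 + 0/3 + 1/3 + 2/4 + 2/4 + 0/3 + 0/2 + 2/4 + 3/4 + 3/4 + 1/2 + 1/2 + 1/4 + 2/4 + 1/4 + 1/3 + 2/2 + 2/3 + 1/3 + 1/3 + 2/3 + 0/1 = 10; mean = 10 ÷ 30 = 1/3 = 0.333333… → 0.333.

0.333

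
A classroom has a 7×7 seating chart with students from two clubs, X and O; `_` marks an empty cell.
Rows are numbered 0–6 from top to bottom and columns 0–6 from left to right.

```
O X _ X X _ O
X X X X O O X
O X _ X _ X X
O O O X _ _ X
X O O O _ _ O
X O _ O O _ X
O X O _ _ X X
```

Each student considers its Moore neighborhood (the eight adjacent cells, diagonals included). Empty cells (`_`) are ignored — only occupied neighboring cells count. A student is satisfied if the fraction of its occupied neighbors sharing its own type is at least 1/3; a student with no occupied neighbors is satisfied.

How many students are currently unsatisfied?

Row 0: (0,0)O 0/3 ✗ · (0,1)X 3/4 ✓ · (0,3)X 3/4 ✓ · (0,4)X 2/4 ✓ · (0,6)O 1/2 ✓
Row 1: (1,0)X 3/5 ✓ · (1,1)X 4/6 ✓ · (1,2)X 6/6 ✓ · (1,3)X 4/5 ✓ · (1,4)O 1/6 ✗ · (1,5)O 2/6 ✓ · (1,6)X 2/4 ✓
Row 2: (2,0)O 2/5 ✓ · (2,1)X 3/7 ✓ · (2,3)X 3/5 ✓ · (2,5)X 3/5 ✓ · (2,6)X 3/4 ✓
Row 3: (3,0)O 3/5 ✓ · (3,1)O 5/7 ✓ · (3,2)O 4/7 ✓ · (3,3)X 1/4 ✗ · (3,6)X 2/3 ✓
Row 4: (4,0)X 1/5 ✗ · (4,1)O 5/7 ✓ · (4,2)O 6/7 ✓ · (4,3)O 4/5 ✓ · (4,6)O 0/2 ✗
Row 5: (5,0)X 2/5 ✓ · (5,1)O 4/7 ✓ · (5,3)O 4/4 ✓ · (5,4)O 2/3 ✓ · (5,6)X 2/3 ✓
Row 6: (6,0)O 1/3 ✓ · (6,1)X 1/4 ✗ · (6,2)O 2/3 ✓ · (6,5)X 2/3 ✓ · (6,6)X 2/2 ✓
Unsatisfied: (0,0), (1,4), (3,3), (4,0), (4,6), (6,1) — 6 in total.

6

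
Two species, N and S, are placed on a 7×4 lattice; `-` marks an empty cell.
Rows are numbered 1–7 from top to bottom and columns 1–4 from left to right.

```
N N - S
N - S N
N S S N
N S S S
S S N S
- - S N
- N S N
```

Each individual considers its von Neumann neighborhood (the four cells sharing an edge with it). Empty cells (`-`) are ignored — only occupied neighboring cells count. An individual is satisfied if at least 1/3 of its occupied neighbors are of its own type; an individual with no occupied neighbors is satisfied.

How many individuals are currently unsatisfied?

3

(1,1)N 2/2 ok
(1,2)N 1/1 ok
(1,4)S 0/1 unhappy
(2,1)N 2/2 ok
(2,3)S 1/2 ok
(2,4)N 1/3 ok
(3,1)N 2/3 ok
(3,2)S 2/3 ok
(3,3)S 3/4 ok
(3,4)N 1/3 ok
(4,1)N 1/3 ok
(4,2)S 3/4 ok
(4,3)S 3/4 ok
(4,4)S 2/3 ok
(5,1)S 1/2 ok
(5,2)S 2/3 ok
(5,3)N 0/4 unhappy
(5,4)S 1/3 ok
(6,3)S 1/3 ok
(6,4)N 1/3 ok
(7,2)N 0/1 unhappy
(7,3)S 1/3 ok
(7,4)N 1/2 ok
Unsatisfied: (1,4), (5,3), (7,2) — 3 in total.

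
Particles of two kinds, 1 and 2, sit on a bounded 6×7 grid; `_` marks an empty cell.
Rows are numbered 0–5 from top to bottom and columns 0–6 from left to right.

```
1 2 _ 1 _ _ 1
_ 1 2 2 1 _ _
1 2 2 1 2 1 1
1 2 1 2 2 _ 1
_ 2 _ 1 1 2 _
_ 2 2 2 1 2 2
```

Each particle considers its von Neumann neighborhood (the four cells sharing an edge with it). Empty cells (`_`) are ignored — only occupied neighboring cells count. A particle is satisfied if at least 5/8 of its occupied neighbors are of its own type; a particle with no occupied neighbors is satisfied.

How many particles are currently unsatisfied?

(0,0)1 0/1 not
(0,1)2 0/2 not
(0,3)1 0/1 not
(0,6)1 0/0 satisfied
(1,1)1 0/3 not
(1,2)2 2/3 satisfied
(1,3)2 1/4 not
(1,4)1 0/2 not
(2,0)1 1/2 not
(2,1)2 2/4 not
(2,2)2 2/4 not
(2,3)1 0/4 not
(2,4)2 1/4 not
(2,5)1 1/2 not
(2,6)1 2/2 satisfied
(3,0)1 1/2 not
(3,1)2 2/4 not
(3,2)1 0/3 not
(3,3)2 1/4 not
(3,4)2 2/3 satisfied
(3,6)1 1/1 satisfied
(4,1)2 2/2 satisfied
(4,3)1 1/3 not
(4,4)1 2/4 not
(4,5)2 1/2 not
(5,1)2 2/2 satisfied
(5,2)2 2/2 satisfied
(5,3)2 1/3 not
(5,4)1 1/3 not
(5,5)2 2/3 satisfied
(5,6)2 1/1 satisfied
Unsatisfied: (0,0), (0,1), (0,3), (1,1), (1,3), (1,4), (2,0), (2,1), (2,2), (2,3), (2,4), (2,5), (3,0), (3,1), (3,2), (3,3), (4,3), (4,4), (4,5), (5,3), (5,4) — 21 in total.

21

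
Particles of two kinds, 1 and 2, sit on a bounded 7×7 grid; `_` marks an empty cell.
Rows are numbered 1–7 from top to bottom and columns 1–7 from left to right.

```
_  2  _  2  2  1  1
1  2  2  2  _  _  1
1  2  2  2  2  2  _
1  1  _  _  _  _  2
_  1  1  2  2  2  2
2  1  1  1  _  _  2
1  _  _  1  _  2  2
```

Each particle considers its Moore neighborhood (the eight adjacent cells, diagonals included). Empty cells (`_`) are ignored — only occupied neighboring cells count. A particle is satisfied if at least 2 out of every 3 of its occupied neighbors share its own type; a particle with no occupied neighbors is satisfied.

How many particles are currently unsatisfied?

Row 1: (1,2)2 2/3 ✓ · (1,4)2 3/3 ✓ · (1,5)2 2/3 ✓ · (1,6)1 2/3 ✓ · (1,7)1 2/2 ✓
Row 2: (2,1)1 1/4 ✗ · (2,2)2 4/6 ✓ · (2,3)2 7/7 ✓ · (2,4)2 6/6 ✓ · (2,7)1 2/3 ✓
Row 3: (3,1)1 3/5 ✗ · (3,2)2 3/7 ✗ · (3,3)2 5/6 ✓ · (3,4)2 4/4 ✓ · (3,5)2 3/3 ✓ · (3,6)2 2/3 ✓
Row 4: (4,1)1 3/4 ✓ · (4,2)1 4/6 ✓ · (4,7)2 3/3 ✓
Row 5: (5,2)1 5/6 ✓ · (5,3)1 5/6 ✓ · (5,4)2 1/4 ✗ · (5,5)2 2/3 ✓ · (5,6)2 4/4 ✓ · (5,7)2 3/3 ✓
Row 6: (6,1)2 0/3 ✗ · (6,2)1 4/5 ✓ · (6,3)1 5/6 ✓ · (6,4)1 3/5 ✗ · (6,7)2 4/4 ✓
Row 7: (7,1)1 1/2 ✗ · (7,4)1 2/2 ✓ · (7,6)2 2/2 ✓ · (7,7)2 2/2 ✓
Unsatisfied: (2,1), (3,1), (3,2), (5,4), (6,1), (6,4), (7,1) — 7 in total.

7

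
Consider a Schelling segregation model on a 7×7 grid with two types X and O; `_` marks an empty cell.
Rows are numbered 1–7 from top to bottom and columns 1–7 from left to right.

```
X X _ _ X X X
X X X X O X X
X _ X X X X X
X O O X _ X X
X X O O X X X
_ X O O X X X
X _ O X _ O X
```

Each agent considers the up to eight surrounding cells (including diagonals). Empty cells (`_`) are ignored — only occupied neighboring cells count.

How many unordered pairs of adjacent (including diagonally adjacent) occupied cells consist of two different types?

34

Scan each occupied cell's neighbors to the right and below (and the two forward diagonals) so each pair is counted once.
Row 1: X(1,1)–X(1,2)= X(1,1)–X(2,1)= X(1,1)–X(2,2)= X(1,2)–X(2,2)= X(1,2)–X(2,3)= X(1,2)–X(2,1)= X(1,5)–X(1,6)= X(1,5)–O(2,5)≠ X(1,5)–X(2,6)= X(1,5)–X(2,4)= X(1,6)–X(1,7)= X(1,6)–X(2,6)= X(1,6)–X(2,7)= X(1,6)–O(2,5)≠ X(1,7)–X(2,7)= X(1,7)–X(2,6)=  → 2/16 unlike.
Row 2: X(2,1)–X(2,2)= X(2,1)–X(3,1)= X(2,2)–X(2,3)= X(2,2)–X(3,3)= X(2,2)–X(3,1)= X(2,3)–X(2,4)= X(2,3)–X(3,3)= X(2,3)–X(3,4)= X(2,4)–O(2,5)≠ X(2,4)–X(3,4)= X(2,4)–X(3,5)= X(2,4)–X(3,3)= O(2,5)–X(2,6)≠ O(2,5)–X(3,5)≠ O(2,5)–X(3,6)≠ O(2,5)–X(3,4)≠ X(2,6)–X(2,7)= X(2,6)–X(3,6)= X(2,6)–X(3,7)= X(2,6)–X(3,5)= X(2,7)–X(3,7)= X(2,7)–X(3,6)=  → 5/22 unlike.
Row 3: X(3,1)–X(4,1)= X(3,1)–O(4,2)≠ X(3,3)–X(3,4)= X(3,3)–O(4,3)≠ X(3,3)–X(4,4)= X(3,3)–O(4,2)≠ X(3,4)–X(3,5)= X(3,4)–X(4,4)= X(3,4)–O(4,3)≠ X(3,5)–X(3,6)= X(3,5)–X(4,6)= X(3,5)–X(4,4)= X(3,6)–X(3,7)= X(3,6)–X(4,6)= X(3,6)–X(4,7)= X(3,7)–X(4,7)= X(3,7)–X(4,6)=  → 4/17 unlike.
Row 4: X(4,1)–O(4,2)≠ X(4,1)–X(5,1)= X(4,1)–X(5,2)= O(4,2)–O(4,3)= O(4,2)–X(5,2)≠ O(4,2)–O(5,3)= O(4,2)–X(5,1)≠ O(4,3)–X(4,4)≠ O(4,3)–O(5,3)= O(4,3)–O(5,4)= O(4,3)–X(5,2)≠ X(4,4)–O(5,4)≠ X(4,4)–X(5,5)= X(4,4)–O(5,3)≠ X(4,6)–X(4,7)= X(4,6)–X(5,6)= X(4,6)–X(5,7)= X(4,6)–X(5,5)= X(4,7)–X(5,7)= X(4,7)–X(5,6)=  → 7/20 unlike.
Row 5: X(5,1)–X(5,2)= X(5,1)–X(6,2)= X(5,2)–O(5,3)≠ X(5,2)–X(6,2)= X(5,2)–O(6,3)≠ O(5,3)–O(5,4)= O(5,3)–O(6,3)= O(5,3)–O(6,4)= O(5,3)–X(6,2)≠ O(5,4)–X(5,5)≠ O(5,4)–O(6,4)= O(5,4)–X(6,5)≠ O(5,4)–O(6,3)= X(5,5)–X(5,6)= X(5,5)–X(6,5)= X(5,5)–X(6,6)= X(5,5)–O(6,4)≠ X(5,6)–X(5,7)= X(5,6)–X(6,6)= X(5,6)–X(6,7)= X(5,6)–X(6,5)= X(5,7)–X(6,7)= X(5,7)–X(6,6)=  → 6/23 unlike.
Row 6: X(6,2)–O(6,3)≠ X(6,2)–O(7,3)≠ X(6,2)–X(7,1)= O(6,3)–O(6,4)= O(6,3)–O(7,3)= O(6,3)–X(7,4)≠ O(6,4)–X(6,5)≠ O(6,4)–X(7,4)≠ O(6,4)–O(7,3)= X(6,5)–X(6,6)= X(6,5)–O(7,6)≠ X(6,5)–X(7,4)= X(6,6)–X(6,7)= X(6,6)–O(7,6)≠ X(6,6)–X(7,7)= X(6,7)–X(7,7)= X(6,7)–O(7,6)≠  → 8/17 unlike.
Row 7: O(7,3)–X(7,4)≠ O(7,6)–X(7,7)≠  → 2/2 unlike.
Total adjacent occupied pairs: 117; unlike-type pairs: 34.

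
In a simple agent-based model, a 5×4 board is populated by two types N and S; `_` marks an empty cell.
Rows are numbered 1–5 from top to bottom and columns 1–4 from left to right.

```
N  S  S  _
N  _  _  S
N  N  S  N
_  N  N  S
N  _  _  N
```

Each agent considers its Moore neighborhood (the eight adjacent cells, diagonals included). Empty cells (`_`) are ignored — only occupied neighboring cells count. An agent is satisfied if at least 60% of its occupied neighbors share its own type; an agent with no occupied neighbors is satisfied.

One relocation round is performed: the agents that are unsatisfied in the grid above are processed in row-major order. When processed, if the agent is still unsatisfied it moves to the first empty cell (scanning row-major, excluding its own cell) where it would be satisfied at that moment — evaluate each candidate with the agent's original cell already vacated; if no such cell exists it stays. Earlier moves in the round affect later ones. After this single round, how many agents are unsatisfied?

0

Initially unsatisfied (in order): (1,1), (1,2), (3,3), (3,4), (4,4), (5,4).
  (1,1) → (4,1).
  (1,2) → (1,4).
  (3,3) → (2,3).
  (3,4) → (1,1).
  (4,4) → (3,4).
  (5,4): now satisfied by earlier moves; stays.
Resulting grid:
N _ S S
N _ S S
N N _ S
N N N _
N _ _ N
All satisfied now.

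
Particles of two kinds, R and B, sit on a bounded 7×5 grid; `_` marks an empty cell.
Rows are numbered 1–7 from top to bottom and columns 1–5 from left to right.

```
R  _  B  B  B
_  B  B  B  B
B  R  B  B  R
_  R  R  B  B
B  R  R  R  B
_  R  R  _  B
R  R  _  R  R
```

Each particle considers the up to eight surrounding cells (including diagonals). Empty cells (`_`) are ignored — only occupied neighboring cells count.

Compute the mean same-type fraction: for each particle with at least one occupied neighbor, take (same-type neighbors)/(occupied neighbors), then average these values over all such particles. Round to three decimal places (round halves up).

Row 1: (1,1)R 0/1 · (1,3)B 4/4 · (1,4)B 5/5 · (1,5)B 3/3
Row 2: (2,2)B 4/6 · (2,3)B 6/7 · (2,4)B 7/8 · (2,5)B 4/5
Row 3: (3,1)B 1/3 · (3,2)R 2/6 · (3,3)B 5/8 · (3,4)B 6/8 · (3,5)R 0/5
Row 4: (4,2)R 4/7 · (4,3)R 5/8 · (4,4)B 4/8 · (4,5)B 3/5
Row 5: (5,1)B 0/3 · (5,2)R 5/6 · (5,3)R 6/7 · (5,4)R 3/7 · (5,5)B 3/4
Row 6: (6,2)R 5/6 · (6,3)R 6/6 · (6,5)B 1/4
Row 7: (7,1)R 2/2 · (7,2)R 3/3 · (7,4)R 2/3 · (7,5)R 1/2
Sum over 29 particles: 0/1 + 4/4 + 5/5 + 3/3 + 4/6 + 6/7 + 7/8 + 4/5 + 1/3 + 2/6 + 5/8 + 6/8 + 0/5 + 4/7 + 5/8 + 4/8 + 3/5 + 0/3 + 5/6 + 6/7 + 3/7 + 3/4 + 5/6 + 6/6 + 1/4 + 2/2 + 3/3 + 2/3 + 1/2 = 15671/840; mean = 15671/840 ÷ 29 = 15671/24360 = 0.643308… → 0.643.

0.643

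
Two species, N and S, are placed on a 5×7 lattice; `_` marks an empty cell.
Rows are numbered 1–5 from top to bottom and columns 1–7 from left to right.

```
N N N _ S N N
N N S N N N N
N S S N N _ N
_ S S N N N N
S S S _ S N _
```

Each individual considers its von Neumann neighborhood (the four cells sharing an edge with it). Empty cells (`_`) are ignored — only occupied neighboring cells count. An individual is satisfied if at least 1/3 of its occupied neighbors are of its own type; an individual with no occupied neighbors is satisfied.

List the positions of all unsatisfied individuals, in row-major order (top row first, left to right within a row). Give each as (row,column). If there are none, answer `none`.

(1,5), (2,3), (5,5)

Row 1: (1,1)N 2/2 ✓ · (1,2)N 3/3 ✓ · (1,3)N 1/2 ✓ · (1,5)S 0/2 ✗ · (1,6)N 2/3 ✓ · (1,7)N 2/2 ✓
Row 2: (2,1)N 3/3 ✓ · (2,2)N 2/4 ✓ · (2,3)S 1/4 ✗ · (2,4)N 2/3 ✓ · (2,5)N 3/4 ✓ · (2,6)N 3/3 ✓ · (2,7)N 3/3 ✓
Row 3: (3,1)N 1/2 ✓ · (3,2)S 2/4 ✓ · (3,3)S 3/4 ✓ · (3,4)N 3/4 ✓ · (3,5)N 3/3 ✓ · (3,7)N 2/2 ✓
Row 4: (4,2)S 3/3 ✓ · (4,3)S 3/4 ✓ · (4,4)N 2/3 ✓ · (4,5)N 3/4 ✓ · (4,6)N 3/3 ✓ · (4,7)N 2/2 ✓
Row 5: (5,1)S 1/1 ✓ · (5,2)S 3/3 ✓ · (5,3)S 2/2 ✓ · (5,5)S 0/2 ✗ · (5,6)N 1/2 ✓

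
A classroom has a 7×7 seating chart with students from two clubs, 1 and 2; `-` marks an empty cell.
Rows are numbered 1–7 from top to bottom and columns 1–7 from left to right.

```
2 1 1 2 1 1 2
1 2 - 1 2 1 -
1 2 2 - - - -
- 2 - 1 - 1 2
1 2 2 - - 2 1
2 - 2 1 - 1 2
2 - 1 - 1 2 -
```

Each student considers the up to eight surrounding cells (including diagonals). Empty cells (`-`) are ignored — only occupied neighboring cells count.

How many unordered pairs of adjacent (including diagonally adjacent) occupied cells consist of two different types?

Scan each occupied cell's neighbors to the right and below (and the two forward diagonals) so each pair is counted once.
From row 1: 11 unlike of 20 pairs (running 11/20).
From row 2: 6 unlike of 9 pairs (running 17/29).
From row 3: 3 unlike of 6 pairs (running 20/35).
From row 4: 5 unlike of 9 pairs (running 25/44).
From row 5: 6 unlike of 12 pairs (running 31/56).
From row 6: 4 unlike of 9 pairs (running 35/65).
From row 7: 1 unlike of 1 pairs (running 36/66).
Total adjacent occupied pairs: 66; unlike-type pairs: 36.

36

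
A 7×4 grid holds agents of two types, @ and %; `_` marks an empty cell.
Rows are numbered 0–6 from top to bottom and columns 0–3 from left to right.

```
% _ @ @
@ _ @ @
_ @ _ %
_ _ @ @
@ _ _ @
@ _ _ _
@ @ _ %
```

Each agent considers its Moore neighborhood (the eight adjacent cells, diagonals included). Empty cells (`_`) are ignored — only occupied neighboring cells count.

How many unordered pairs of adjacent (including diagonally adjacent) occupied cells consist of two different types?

Scan each occupied cell's neighbors to the right and below (and the two forward diagonals) so each pair is counted once.
From row 0: 1 unlike of 6 pairs (running 1/6).
From row 1: 2 unlike of 5 pairs (running 3/11).
From row 2: 2 unlike of 3 pairs (running 5/14).
From row 3: 0 unlike of 3 pairs (running 5/17).
From row 4: 0 unlike of 1 pairs (running 5/18).
From row 5: 0 unlike of 2 pairs (running 5/20).
From row 6: 0 unlike of 1 pairs (running 5/21).
Total adjacent occupied pairs: 21; unlike-type pairs: 5.

5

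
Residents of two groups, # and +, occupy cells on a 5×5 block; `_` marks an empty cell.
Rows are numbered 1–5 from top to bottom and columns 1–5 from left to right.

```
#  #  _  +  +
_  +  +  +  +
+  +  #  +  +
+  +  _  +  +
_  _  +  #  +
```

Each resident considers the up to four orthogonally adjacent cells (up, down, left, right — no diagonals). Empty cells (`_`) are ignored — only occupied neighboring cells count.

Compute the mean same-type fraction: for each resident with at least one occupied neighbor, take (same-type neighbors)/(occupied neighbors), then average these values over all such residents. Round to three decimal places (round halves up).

0.725

(1,1)# 1/1
(1,2)# 1/2
(1,4)+ 2/2
(1,5)+ 2/2
(2,2)+ 2/3
(2,3)+ 2/3
(2,4)+ 4/4
(2,5)+ 3/3
(3,1)+ 2/2
(3,2)+ 3/4
(3,3)# 0/3
(3,4)+ 3/4
(3,5)+ 3/3
(4,1)+ 2/2
(4,2)+ 2/2
(4,4)+ 2/3
(4,5)+ 3/3
(5,3)+ 0/1
(5,4)# 0/3
(5,5)+ 1/2
Sum over 20 residents: 1/1 + 1/2 + 2/2 + 2/2 + 2/3 + 2/3 + 4/4 + 3/3 + 2/2 + 3/4 + 0/3 + 3/4 + 3/3 + 2/2 + 2/2 + 2/3 + 3/3 + 0/1 + 0/3 + 1/2 = 29/2; mean = 29/2 ÷ 20 = 29/40 = 0.725 → 0.725.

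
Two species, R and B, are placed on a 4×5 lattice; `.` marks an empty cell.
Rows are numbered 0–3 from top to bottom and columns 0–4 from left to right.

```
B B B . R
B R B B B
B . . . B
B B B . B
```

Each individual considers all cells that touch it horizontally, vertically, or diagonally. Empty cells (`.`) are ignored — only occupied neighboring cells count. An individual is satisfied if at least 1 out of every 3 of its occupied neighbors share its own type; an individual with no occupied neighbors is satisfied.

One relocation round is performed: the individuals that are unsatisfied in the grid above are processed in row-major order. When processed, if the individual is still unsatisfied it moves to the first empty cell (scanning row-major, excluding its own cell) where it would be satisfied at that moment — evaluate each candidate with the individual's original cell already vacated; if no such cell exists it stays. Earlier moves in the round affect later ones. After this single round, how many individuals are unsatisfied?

Initially unsatisfied (in order): (0,4), (1,1).
  (0,4): no empty cell satisfies it; stays.
  (1,1): no empty cell satisfies it; stays.
Resulting grid:
B B B . R
B R B B B
B . . . B
B B B . B
Unsatisfied now: (0,4), (1,1).

2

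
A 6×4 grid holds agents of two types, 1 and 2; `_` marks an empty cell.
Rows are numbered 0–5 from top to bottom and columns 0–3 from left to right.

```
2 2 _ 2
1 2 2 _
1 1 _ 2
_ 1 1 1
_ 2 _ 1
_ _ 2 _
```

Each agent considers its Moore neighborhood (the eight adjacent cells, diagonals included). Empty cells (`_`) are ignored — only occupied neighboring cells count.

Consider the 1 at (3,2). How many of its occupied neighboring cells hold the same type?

Occupied neighbors of (3,2): (2,1)=1, (2,3)=2, (3,1)=1, (3,3)=1, (4,1)=2, (4,3)=1.
Same type (1): 4 of 6.

4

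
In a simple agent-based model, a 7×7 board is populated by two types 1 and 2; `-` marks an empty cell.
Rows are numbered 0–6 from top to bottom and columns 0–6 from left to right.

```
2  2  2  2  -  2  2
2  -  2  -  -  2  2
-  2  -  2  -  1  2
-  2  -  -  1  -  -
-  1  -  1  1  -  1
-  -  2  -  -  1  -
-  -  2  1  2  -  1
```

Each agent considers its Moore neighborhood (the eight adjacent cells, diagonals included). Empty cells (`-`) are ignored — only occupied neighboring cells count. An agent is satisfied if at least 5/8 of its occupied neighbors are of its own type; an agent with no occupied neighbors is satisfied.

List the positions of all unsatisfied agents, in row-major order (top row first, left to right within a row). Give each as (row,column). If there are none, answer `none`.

Row 0: (0,0)2 2/2 ok · (0,1)2 4/4 ok · (0,2)2 3/3 ok · (0,3)2 2/2 ok · (0,5)2 3/3 ok · (0,6)2 3/3 ok
Row 1: (1,0)2 3/3 ok · (1,2)2 5/5 ok · (1,5)2 4/5 ok · (1,6)2 4/5 ok
Row 2: (2,1)2 3/3 ok · (2,3)2 1/2 unhappy · (2,5)1 1/4 unhappy · (2,6)2 2/3 ok
Row 3: (3,1)2 1/2 unhappy · (3,4)1 3/4 ok
Row 4: (4,1)1 0/2 unhappy · (4,3)1 2/3 ok · (4,4)1 3/3 ok · (4,6)1 1/1 ok
Row 5: (5,2)2 1/4 unhappy · (5,5)1 3/4 ok
Row 6: (6,2)2 1/2 unhappy · (6,3)1 0/3 unhappy · (6,4)2 0/2 unhappy · (6,6)1 1/1 ok

(2,3), (2,5), (3,1), (4,1), (5,2), (6,2), (6,3), (6,4)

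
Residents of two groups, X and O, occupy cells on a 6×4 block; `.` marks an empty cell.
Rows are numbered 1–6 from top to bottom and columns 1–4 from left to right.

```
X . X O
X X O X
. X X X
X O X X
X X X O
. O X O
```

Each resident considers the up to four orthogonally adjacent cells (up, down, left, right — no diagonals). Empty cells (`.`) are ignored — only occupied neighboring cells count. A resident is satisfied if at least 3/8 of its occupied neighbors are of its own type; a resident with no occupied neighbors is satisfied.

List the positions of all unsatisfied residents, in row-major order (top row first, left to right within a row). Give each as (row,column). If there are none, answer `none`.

Row 1: (1,1)X 1/1 ok · (1,3)X 0/2 unhappy · (1,4)O 0/2 unhappy
Row 2: (2,1)X 2/2 ok · (2,2)X 2/3 ok · (2,3)O 0/4 unhappy · (2,4)X 1/3 unhappy
Row 3: (3,2)X 2/3 ok · (3,3)X 3/4 ok · (3,4)X 3/3 ok
Row 4: (4,1)X 1/2 ok · (4,2)O 0/4 unhappy · (4,3)X 3/4 ok · (4,4)X 2/3 ok
Row 5: (5,1)X 2/2 ok · (5,2)X 2/4 ok · (5,3)X 3/4 ok · (5,4)O 1/3 unhappy
Row 6: (6,2)O 0/2 unhappy · (6,3)X 1/3 unhappy · (6,4)O 1/2 ok

(1,3), (1,4), (2,3), (2,4), (4,2), (5,4), (6,2), (6,3)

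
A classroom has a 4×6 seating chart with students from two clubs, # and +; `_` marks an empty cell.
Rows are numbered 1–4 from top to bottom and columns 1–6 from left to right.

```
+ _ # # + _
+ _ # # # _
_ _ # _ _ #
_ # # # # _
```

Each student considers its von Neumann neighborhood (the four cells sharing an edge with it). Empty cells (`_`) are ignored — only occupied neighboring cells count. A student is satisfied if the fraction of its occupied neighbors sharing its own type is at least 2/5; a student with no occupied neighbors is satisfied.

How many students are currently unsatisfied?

Row 1: (1,1)+ 1/1 ok · (1,3)# 2/2 ok · (1,4)# 2/3 ok · (1,5)+ 0/2 unhappy
Row 2: (2,1)+ 1/1 ok · (2,3)# 3/3 ok · (2,4)# 3/3 ok · (2,5)# 1/2 ok
Row 3: (3,3)# 2/2 ok · (3,6)# 0/0 ok
Row 4: (4,2)# 1/1 ok · (4,3)# 3/3 ok · (4,4)# 2/2 ok · (4,5)# 1/1 ok
Unsatisfied: (1,5) — 1 in total.

1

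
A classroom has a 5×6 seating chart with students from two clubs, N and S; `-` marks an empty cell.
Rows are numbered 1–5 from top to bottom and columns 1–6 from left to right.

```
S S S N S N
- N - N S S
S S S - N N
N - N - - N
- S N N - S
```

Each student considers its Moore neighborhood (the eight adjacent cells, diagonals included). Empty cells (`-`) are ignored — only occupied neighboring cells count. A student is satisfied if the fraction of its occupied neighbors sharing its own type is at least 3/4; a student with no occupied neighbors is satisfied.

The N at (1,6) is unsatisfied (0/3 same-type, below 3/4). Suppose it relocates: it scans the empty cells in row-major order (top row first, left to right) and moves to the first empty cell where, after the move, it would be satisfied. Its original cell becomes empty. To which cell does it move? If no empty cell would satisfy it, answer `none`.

Vacating (1,6). Empty cells in order:
  (2,1): 1/5 same-type → still unsatisfied.
  (2,3): 3/7 same-type → still unsatisfied.
  (3,4): 3/5 same-type → still unsatisfied.
  (4,2): 3/7 same-type → still unsatisfied.
  (4,4): 4/5 same-type → satisfied — stop here.

(4,4)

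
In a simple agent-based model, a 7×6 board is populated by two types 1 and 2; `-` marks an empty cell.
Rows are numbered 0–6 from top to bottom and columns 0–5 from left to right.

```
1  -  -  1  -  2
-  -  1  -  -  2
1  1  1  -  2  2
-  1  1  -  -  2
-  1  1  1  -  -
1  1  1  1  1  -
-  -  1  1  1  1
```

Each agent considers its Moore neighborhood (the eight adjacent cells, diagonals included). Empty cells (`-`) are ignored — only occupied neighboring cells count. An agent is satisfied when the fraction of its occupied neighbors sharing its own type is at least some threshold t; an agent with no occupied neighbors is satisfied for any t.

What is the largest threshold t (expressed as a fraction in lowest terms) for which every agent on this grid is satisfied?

1/1

(0,0)1 — no occupied neighbors
(0,3)1 1/1
(0,5)2 1/1
(1,2)1 3/3
(1,5)2 3/3
(2,0)1 2/2
(2,1)1 5/5
(2,2)1 4/4
(2,4)2 3/3
(2,5)2 3/3
(3,1)1 6/6
(3,2)1 6/6
(3,5)2 2/2
(4,1)1 6/6
(4,2)1 7/7
(4,3)1 5/5
(5,0)1 2/2
(5,1)1 5/5
(5,2)1 7/7
(5,3)1 7/7
(5,4)1 5/5
(6,2)1 4/4
(6,3)1 5/5
(6,4)1 4/4
(6,5)1 2/2
The smallest same-type fraction is 1/1 at (0,3), which reduces to 1/1. Any threshold above that leaves this agent unsatisfied.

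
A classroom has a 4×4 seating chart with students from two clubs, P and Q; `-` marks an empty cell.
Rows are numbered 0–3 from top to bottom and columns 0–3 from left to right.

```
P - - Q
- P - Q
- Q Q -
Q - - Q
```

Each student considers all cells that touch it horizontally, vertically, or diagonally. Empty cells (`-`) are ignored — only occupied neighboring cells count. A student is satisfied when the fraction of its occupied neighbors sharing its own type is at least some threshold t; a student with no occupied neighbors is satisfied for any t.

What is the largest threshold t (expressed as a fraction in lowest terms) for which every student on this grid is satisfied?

1/3

(0,0)P 1/1
(0,3)Q 1/1
(1,1)P 1/3
(1,3)Q 2/2
(2,1)Q 2/3
(2,2)Q 3/4
(3,0)Q 1/1
(3,3)Q 1/1
The smallest same-type fraction is 1/3 at (1,1), which reduces to 1/3. Any threshold above that leaves this student unsatisfied.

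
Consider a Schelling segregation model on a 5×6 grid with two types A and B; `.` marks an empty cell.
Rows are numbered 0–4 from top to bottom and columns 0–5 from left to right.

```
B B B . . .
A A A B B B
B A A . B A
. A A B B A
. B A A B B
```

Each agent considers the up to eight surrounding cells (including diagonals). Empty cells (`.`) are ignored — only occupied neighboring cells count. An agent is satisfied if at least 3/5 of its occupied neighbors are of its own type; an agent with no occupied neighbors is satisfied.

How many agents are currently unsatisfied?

Row 0: (0,0)B 1/3 unhappy · (0,1)B 2/5 unhappy · (0,2)B 2/4 unhappy
Row 1: (1,0)A 2/5 unhappy · (1,1)A 4/8 unhappy · (1,2)A 3/6 unhappy · (1,3)B 3/5 ok · (1,4)B 3/4 ok · (1,5)B 2/3 ok
Row 2: (2,0)B 0/4 unhappy · (2,1)A 6/7 ok · (2,2)A 5/7 ok · (2,4)B 5/7 ok · (2,5)A 1/5 unhappy
Row 3: (3,1)A 4/6 ok · (3,2)A 5/7 ok · (3,3)B 3/7 unhappy · (3,4)B 4/7 unhappy · (3,5)A 1/5 unhappy
Row 4: (4,1)B 0/3 unhappy · (4,2)A 3/5 ok · (4,3)A 2/5 unhappy · (4,4)B 3/5 ok · (4,5)B 2/3 ok
Unsatisfied: (0,0), (0,1), (0,2), (1,0), (1,1), (1,2), (2,0), (2,5), (3,3), (3,4), (3,5), (4,1), (4,3) — 13 in total.

13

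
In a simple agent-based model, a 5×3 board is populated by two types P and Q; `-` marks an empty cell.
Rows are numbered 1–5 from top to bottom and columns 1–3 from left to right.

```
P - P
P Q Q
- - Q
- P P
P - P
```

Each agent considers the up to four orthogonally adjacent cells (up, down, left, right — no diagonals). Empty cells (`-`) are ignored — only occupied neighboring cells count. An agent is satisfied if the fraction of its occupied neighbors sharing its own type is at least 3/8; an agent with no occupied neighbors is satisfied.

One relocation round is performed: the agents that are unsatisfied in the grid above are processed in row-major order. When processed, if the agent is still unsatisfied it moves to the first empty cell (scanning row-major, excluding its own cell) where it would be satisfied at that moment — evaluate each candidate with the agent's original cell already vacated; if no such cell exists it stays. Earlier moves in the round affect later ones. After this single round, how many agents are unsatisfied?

Initially unsatisfied (in order): (1,3).
  (1,3) → (1,2).
Resulting grid:
P P -
P Q Q
- - Q
- P P
P - P
Unsatisfied now: (2,2).

1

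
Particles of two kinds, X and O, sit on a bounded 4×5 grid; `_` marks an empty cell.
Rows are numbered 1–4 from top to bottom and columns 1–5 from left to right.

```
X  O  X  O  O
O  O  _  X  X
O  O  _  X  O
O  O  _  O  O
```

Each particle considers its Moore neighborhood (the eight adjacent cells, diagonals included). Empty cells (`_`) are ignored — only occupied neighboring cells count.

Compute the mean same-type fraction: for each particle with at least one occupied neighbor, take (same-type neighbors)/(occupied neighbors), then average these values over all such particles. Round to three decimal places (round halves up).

Row 1: (1,1)X 0/3 · (1,2)O 2/4 · (1,3)X 1/4 · (1,4)O 1/4 · (1,5)O 1/3
Row 2: (2,1)O 4/5 · (2,2)O 4/6 · (2,4)X 3/6 · (2,5)X 2/5
Row 3: (3,1)O 5/5 · (3,2)O 5/5 · (3,4)X 2/5 · (3,5)O 2/5
Row 4: (4,1)O 3/3 · (4,2)O 3/3 · (4,4)O 2/3 · (4,5)O 2/3
Sum over 17 particles: 0/3 + 2/4 + 1/4 + 1/4 + 1/3 + 4/5 + 4/6 + 3/6 + 2/5 + 5/5 + 5/5 + 2/5 + 2/5 + 3/3 + 3/3 + 2/3 + 2/3 = 59/6; mean = 59/6 ÷ 17 = 59/102 = 0.578431… → 0.578.

0.578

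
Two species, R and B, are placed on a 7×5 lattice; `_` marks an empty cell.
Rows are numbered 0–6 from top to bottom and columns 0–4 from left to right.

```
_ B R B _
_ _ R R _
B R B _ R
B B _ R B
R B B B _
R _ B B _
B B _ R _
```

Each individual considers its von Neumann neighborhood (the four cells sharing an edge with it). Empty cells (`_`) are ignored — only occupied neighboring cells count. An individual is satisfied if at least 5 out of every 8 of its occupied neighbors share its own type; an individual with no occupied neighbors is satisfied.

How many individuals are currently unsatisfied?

(0,1)B 0/1 not
(0,2)R 1/3 not
(0,3)B 0/2 not
(1,2)R 2/3 satisfied
(1,3)R 1/2 not
(2,0)B 1/2 not
(2,1)R 0/3 not
(2,2)B 0/2 not
(2,4)R 0/1 not
(3,0)B 2/3 satisfied
(3,1)B 2/3 satisfied
(3,3)R 0/2 not
(3,4)B 0/2 not
(4,0)R 1/3 not
(4,1)B 2/3 satisfied
(4,2)B 3/3 satisfied
(4,3)B 2/3 satisfied
(5,0)R 1/2 not
(5,2)B 2/2 satisfied
(5,3)B 2/3 satisfied
(6,0)B 1/2 not
(6,1)B 1/1 satisfied
(6,3)R 0/1 not
Unsatisfied: (0,1), (0,2), (0,3), (1,3), (2,0), (2,1), (2,2), (2,4), (3,3), (3,4), (4,0), (5,0), (6,0), (6,3) — 14 in total.

14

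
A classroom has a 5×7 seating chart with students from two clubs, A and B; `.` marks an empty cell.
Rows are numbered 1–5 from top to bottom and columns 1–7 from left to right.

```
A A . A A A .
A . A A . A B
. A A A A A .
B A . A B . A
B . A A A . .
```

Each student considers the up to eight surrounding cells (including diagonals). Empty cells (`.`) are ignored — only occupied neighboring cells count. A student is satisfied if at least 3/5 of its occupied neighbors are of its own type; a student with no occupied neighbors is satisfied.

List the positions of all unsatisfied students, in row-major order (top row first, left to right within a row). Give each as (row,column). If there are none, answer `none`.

(2,7), (4,1), (4,5), (5,1)

(1,1)A 2/2 ✓
(1,2)A 3/3 ✓
(1,4)A 3/3 ✓
(1,5)A 4/4 ✓
(1,6)A 2/3 ✓
(2,1)A 3/3 ✓
(2,3)A 6/6 ✓
(2,4)A 6/6 ✓
(2,6)A 4/5 ✓
(2,7)B 0/3 ✗
(3,2)A 4/5 ✓
(3,3)A 6/6 ✓
(3,4)A 5/6 ✓
(3,5)A 5/6 ✓
(3,6)A 3/5 ✓
(4,1)B 1/3 ✗
(4,2)A 3/5 ✓
(4,4)A 6/7 ✓
(4,5)B 0/6 ✗
(4,7)A 1/1 ✓
(5,1)B 1/2 ✗
(5,3)A 3/3 ✓
(5,4)A 3/4 ✓
(5,5)A 2/3 ✓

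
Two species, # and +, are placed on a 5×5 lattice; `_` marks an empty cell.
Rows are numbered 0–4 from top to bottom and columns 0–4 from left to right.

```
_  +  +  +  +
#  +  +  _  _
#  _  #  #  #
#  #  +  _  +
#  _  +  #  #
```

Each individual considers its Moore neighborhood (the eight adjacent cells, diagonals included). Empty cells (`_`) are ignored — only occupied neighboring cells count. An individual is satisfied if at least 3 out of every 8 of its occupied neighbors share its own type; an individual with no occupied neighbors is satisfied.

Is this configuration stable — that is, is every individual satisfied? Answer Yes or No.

No

Row 0: (0,1)+ 3/4 satisfied · (0,2)+ 4/4 satisfied · (0,3)+ 3/3 satisfied · (0,4)+ 1/1 satisfied
Row 1: (1,0)# 1/3 not · (1,1)+ 3/6 satisfied · (1,2)+ 4/6 satisfied
Row 2: (2,0)# 3/4 satisfied · (2,2)# 2/5 satisfied · (2,3)# 2/5 satisfied · (2,4)# 1/2 satisfied
Row 3: (3,0)# 3/3 satisfied · (3,1)# 4/6 satisfied · (3,2)+ 1/5 not · (3,4)+ 0/4 not
Row 4: (4,0)# 2/2 satisfied · (4,2)+ 1/3 not · (4,3)# 1/4 not · (4,4)# 1/2 satisfied
For instance (1,0) has only 1/3 same-type neighbors, below 3/8.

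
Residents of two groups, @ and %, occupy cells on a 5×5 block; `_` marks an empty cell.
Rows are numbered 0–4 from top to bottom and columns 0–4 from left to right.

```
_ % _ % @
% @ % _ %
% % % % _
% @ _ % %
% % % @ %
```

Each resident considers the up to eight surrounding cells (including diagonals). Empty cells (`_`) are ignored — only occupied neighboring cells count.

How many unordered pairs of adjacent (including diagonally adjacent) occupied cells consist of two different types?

Scan each occupied cell's neighbors to the right and below (and the two forward diagonals) so each pair is counted once.
Row 0: %(0,1)–@(1,1)≠ %(0,1)–%(1,2)= %(0,1)–%(1,0)= %(0,3)–@(0,4)≠ %(0,3)–%(1,4)= %(0,3)–%(1,2)= @(0,4)–%(1,4)≠  → 3/7 unlike.
Row 1: %(1,0)–@(1,1)≠ %(1,0)–%(2,0)= %(1,0)–%(2,1)= @(1,1)–%(1,2)≠ @(1,1)–%(2,1)≠ @(1,1)–%(2,2)≠ @(1,1)–%(2,0)≠ %(1,2)–%(2,2)= %(1,2)–%(2,3)= %(1,2)–%(2,1)= %(1,4)–%(2,3)=  → 5/11 unlike.
Row 2: %(2,0)–%(2,1)= %(2,0)–%(3,0)= %(2,0)–@(3,1)≠ %(2,1)–%(2,2)= %(2,1)–@(3,1)≠ %(2,1)–%(3,0)= %(2,2)–%(2,3)= %(2,2)–%(3,3)= %(2,2)–@(3,1)≠ %(2,3)–%(3,3)= %(2,3)–%(3,4)=  → 3/11 unlike.
Row 3: %(3,0)–@(3,1)≠ %(3,0)–%(4,0)= %(3,0)–%(4,1)= @(3,1)–%(4,1)≠ @(3,1)–%(4,2)≠ @(3,1)–%(4,0)≠ %(3,3)–%(3,4)= %(3,3)–@(4,3)≠ %(3,3)–%(4,4)= %(3,3)–%(4,2)= %(3,4)–%(4,4)= %(3,4)–@(4,3)≠  → 6/12 unlike.
Row 4: %(4,0)–%(4,1)= %(4,1)–%(4,2)= %(4,2)–@(4,3)≠ @(4,3)–%(4,4)≠  → 2/4 unlike.
Total adjacent occupied pairs: 45; unlike-type pairs: 19.

19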